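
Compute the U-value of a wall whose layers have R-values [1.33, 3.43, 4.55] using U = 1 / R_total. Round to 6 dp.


R_total = 1.33 + 3.43 + 4.55 = 9.31
U = 1/9.31 = 0.107411

0.107411


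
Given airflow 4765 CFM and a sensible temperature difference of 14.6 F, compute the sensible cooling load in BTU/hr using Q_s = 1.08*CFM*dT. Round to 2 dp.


Q = 1.08 * 4765 * 14.6 = 75134.52 BTU/hr

75134.52 BTU/hr


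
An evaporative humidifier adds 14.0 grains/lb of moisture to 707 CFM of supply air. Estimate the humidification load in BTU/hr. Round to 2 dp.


Q = 0.68 * 707 * 14.0 = 6730.64 BTU/hr

6730.64 BTU/hr


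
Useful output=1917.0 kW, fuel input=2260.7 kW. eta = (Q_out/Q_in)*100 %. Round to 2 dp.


eta = (1917.0/2260.7)*100 = 84.80 %

84.80 %


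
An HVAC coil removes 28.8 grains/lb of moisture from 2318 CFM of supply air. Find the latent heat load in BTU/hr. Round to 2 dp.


Q = 0.68 * 2318 * 28.8 = 45395.71 BTU/hr

45395.71 BTU/hr


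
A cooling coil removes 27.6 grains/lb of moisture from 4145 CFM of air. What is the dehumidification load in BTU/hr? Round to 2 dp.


Q = 0.68 * 4145 * 27.6 = 77793.36 BTU/hr

77793.36 BTU/hr


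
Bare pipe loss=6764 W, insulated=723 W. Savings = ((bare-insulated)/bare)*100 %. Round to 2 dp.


Savings = ((6764-723)/6764)*100 = 89.31 %

89.31 %


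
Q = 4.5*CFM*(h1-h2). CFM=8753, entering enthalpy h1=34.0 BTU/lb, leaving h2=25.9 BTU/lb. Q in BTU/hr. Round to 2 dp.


Q = 4.5 * 8753 * (34.0 - 25.9) = 319046.85 BTU/hr

319046.85 BTU/hr


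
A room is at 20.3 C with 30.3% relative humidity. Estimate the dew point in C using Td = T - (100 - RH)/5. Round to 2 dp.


Td = 20.3 - (100-30.3)/5 = 6.36 C

6.36 C


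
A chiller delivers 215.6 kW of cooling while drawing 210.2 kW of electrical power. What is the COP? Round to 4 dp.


COP = 215.6 / 210.2 = 1.0257

1.0257


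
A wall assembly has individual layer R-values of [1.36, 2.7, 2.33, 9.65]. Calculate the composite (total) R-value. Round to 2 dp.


R_total = 1.36 + 2.7 + 2.33 + 9.65 = 16.04

16.04


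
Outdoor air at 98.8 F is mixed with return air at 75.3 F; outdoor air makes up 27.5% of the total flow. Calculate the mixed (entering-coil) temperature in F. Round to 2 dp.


T_mix = 75.3 + (27.5/100)*(98.8-75.3) = 81.76 F

81.76 F


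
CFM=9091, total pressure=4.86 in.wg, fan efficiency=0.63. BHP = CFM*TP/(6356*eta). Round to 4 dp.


BHP = 9091 * 4.86 / (6356 * 0.63) = 11.0338 hp

11.0338 hp


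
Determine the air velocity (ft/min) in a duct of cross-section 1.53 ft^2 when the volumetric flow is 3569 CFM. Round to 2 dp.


V = 3569 / 1.53 = 2332.68 ft/min

2332.68 ft/min


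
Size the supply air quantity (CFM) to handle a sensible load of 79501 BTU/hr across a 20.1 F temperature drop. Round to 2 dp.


CFM = 79501 / (1.08 * 20.1) = 3662.29

3662.29 CFM


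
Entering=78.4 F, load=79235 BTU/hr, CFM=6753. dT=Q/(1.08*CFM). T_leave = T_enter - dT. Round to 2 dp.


dT = 79235/(1.08*6753) = 10.8642
T_leave = 78.4 - 10.8642 = 67.54 F

67.54 F


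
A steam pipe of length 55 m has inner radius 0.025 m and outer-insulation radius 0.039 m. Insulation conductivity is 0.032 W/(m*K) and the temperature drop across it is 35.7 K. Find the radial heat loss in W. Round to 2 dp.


Q = 2*pi*0.032*55*35.7/ln(0.039/0.025) = 887.78 W

887.78 W


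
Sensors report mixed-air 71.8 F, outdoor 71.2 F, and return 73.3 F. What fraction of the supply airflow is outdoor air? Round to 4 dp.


frac = (71.8 - 73.3) / (71.2 - 73.3) = 0.7143

0.7143


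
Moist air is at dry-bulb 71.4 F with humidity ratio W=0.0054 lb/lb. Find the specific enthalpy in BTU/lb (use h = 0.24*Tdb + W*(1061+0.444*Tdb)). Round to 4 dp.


h = 0.24*71.4 + 0.0054*(1061+0.444*71.4) = 23.0366 BTU/lb

23.0366 BTU/lb


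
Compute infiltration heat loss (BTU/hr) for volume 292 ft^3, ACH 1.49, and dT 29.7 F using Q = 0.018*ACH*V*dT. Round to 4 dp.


Q = 0.018 * 1.49 * 292 * 29.7 = 232.5938 BTU/hr

232.5938 BTU/hr


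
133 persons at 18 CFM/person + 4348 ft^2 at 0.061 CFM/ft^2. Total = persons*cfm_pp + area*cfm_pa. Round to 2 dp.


Total = 133*18 + 4348*0.061 = 2659.23 CFM

2659.23 CFM


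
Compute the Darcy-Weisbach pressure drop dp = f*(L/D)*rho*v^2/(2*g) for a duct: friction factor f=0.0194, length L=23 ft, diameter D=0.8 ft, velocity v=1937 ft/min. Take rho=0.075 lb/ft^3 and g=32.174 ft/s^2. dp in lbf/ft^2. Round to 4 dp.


v_fps = 1937/60 = 32.2833 ft/s
dp = 0.0194*(23/0.8)*0.075*32.2833^2/(2*32.174) = 0.6775 lbf/ft^2

0.6775 lbf/ft^2


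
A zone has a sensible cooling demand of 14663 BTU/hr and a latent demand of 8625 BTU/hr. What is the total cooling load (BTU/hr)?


Qt = 14663 + 8625 = 23288 BTU/hr

23288 BTU/hr


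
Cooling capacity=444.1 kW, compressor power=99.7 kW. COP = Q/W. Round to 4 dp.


COP = 444.1 / 99.7 = 4.4544

4.4544


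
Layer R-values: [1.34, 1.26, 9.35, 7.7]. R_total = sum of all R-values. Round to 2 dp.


R_total = 1.34 + 1.26 + 9.35 + 7.7 = 19.65

19.65


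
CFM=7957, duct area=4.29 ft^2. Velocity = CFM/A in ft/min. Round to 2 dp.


V = 7957 / 4.29 = 1854.78 ft/min

1854.78 ft/min


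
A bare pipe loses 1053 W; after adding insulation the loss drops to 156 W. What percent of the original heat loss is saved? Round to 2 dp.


Savings = ((1053-156)/1053)*100 = 85.19 %

85.19 %


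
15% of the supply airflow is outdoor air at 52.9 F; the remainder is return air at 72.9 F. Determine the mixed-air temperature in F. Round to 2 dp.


T_mix = 0.15*52.9 + 0.85*72.9 = 69.90 F

69.90 F


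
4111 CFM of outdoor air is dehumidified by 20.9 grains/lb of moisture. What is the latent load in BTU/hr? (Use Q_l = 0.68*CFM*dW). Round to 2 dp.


Q = 0.68 * 4111 * 20.9 = 58425.53 BTU/hr

58425.53 BTU/hr


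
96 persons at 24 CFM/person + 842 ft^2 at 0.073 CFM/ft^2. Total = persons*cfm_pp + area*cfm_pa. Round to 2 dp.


Total = 96*24 + 842*0.073 = 2365.47 CFM

2365.47 CFM


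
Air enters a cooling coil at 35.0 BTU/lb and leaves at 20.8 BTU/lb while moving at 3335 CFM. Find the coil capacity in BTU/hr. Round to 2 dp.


Q = 4.5 * 3335 * (35.0 - 20.8) = 213106.50 BTU/hr

213106.50 BTU/hr


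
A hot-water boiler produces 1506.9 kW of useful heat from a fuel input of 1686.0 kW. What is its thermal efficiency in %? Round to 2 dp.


eta = (1506.9/1686.0)*100 = 89.38 %

89.38 %


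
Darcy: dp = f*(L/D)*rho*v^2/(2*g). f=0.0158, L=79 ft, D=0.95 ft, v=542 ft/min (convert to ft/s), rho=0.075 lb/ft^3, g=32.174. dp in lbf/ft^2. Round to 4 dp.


v_fps = 542/60 = 9.0333 ft/s
dp = 0.0158*(79/0.95)*0.075*9.0333^2/(2*32.174) = 0.1250 lbf/ft^2

0.1250 lbf/ft^2


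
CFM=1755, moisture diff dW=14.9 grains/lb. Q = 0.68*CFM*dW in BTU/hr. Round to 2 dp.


Q = 0.68 * 1755 * 14.9 = 17781.66 BTU/hr

17781.66 BTU/hr


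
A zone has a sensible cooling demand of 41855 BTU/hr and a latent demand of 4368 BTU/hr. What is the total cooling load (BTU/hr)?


Qt = 41855 + 4368 = 46223 BTU/hr

46223 BTU/hr


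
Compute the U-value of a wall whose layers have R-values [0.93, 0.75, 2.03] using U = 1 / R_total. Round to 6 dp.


R_total = 0.93 + 0.75 + 2.03 = 3.71
U = 1/3.71 = 0.269542

0.269542


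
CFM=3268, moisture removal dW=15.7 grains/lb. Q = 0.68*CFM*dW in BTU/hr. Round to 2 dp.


Q = 0.68 * 3268 * 15.7 = 34889.17 BTU/hr

34889.17 BTU/hr


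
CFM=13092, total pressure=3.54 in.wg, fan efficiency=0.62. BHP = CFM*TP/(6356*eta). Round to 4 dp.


BHP = 13092 * 3.54 / (6356 * 0.62) = 11.7607 hp

11.7607 hp


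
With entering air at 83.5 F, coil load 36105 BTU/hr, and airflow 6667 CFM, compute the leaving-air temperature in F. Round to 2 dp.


dT = 36105/(1.08*6667) = 5.0143
T_leave = 83.5 - 5.0143 = 78.49 F

78.49 F


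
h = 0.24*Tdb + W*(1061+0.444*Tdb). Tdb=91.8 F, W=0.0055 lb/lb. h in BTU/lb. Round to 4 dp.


h = 0.24*91.8 + 0.0055*(1061+0.444*91.8) = 28.0917 BTU/lb

28.0917 BTU/lb


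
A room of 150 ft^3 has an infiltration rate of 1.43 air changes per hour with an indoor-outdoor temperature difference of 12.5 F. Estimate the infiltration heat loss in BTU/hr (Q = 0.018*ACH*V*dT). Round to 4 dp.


Q = 0.018 * 1.43 * 150 * 12.5 = 48.2625 BTU/hr

48.2625 BTU/hr


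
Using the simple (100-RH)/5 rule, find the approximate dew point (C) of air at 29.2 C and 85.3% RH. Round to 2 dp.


Td = 29.2 - (100-85.3)/5 = 26.26 C

26.26 C


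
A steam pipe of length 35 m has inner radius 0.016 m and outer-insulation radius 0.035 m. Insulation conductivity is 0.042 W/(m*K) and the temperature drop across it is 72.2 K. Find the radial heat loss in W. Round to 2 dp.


Q = 2*pi*0.042*35*72.2/ln(0.035/0.016) = 851.93 W

851.93 W


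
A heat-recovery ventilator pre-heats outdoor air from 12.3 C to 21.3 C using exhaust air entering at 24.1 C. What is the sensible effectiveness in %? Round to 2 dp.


eff = (21.3-12.3)/(24.1-12.3)*100 = 76.27 %

76.27 %


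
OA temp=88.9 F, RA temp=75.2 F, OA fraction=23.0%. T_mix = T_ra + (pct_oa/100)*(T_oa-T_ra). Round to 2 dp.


T_mix = 75.2 + (23.0/100)*(88.9-75.2) = 78.35 F

78.35 F


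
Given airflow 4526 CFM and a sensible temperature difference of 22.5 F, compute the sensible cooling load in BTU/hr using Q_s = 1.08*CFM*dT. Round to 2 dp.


Q = 1.08 * 4526 * 22.5 = 109981.80 BTU/hr

109981.80 BTU/hr


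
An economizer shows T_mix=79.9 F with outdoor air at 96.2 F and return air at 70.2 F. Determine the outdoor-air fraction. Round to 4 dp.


frac = (79.9 - 70.2) / (96.2 - 70.2) = 0.3731

0.3731


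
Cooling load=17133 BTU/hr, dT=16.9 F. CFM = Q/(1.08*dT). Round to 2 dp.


CFM = 17133 / (1.08 * 16.9) = 938.69

938.69 CFM


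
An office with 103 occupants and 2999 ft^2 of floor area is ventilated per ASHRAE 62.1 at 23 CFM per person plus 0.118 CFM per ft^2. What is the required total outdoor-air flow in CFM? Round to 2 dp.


Total = 103*23 + 2999*0.118 = 2722.88 CFM

2722.88 CFM


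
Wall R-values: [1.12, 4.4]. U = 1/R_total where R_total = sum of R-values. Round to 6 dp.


R_total = 1.12 + 4.4 = 5.52
U = 1/5.52 = 0.181159

0.181159


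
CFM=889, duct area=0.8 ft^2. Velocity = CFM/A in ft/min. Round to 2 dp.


V = 889 / 0.8 = 1111.25 ft/min

1111.25 ft/min


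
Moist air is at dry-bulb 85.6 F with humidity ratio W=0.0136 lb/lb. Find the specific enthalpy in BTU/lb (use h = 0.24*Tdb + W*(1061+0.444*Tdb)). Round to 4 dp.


h = 0.24*85.6 + 0.0136*(1061+0.444*85.6) = 35.4905 BTU/lb

35.4905 BTU/lb


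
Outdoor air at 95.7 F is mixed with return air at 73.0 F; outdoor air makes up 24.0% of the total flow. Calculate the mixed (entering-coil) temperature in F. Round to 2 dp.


T_mix = 73.0 + (24.0/100)*(95.7-73.0) = 78.45 F

78.45 F


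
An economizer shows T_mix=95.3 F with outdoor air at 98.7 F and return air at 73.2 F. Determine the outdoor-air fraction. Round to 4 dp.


frac = (95.3 - 73.2) / (98.7 - 73.2) = 0.8667

0.8667


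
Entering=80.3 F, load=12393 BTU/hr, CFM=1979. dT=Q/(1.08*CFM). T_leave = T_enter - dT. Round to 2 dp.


dT = 12393/(1.08*1979) = 5.7984
T_leave = 80.3 - 5.7984 = 74.50 F

74.50 F


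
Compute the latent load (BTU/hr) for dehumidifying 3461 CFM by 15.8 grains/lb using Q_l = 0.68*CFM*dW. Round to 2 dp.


Q = 0.68 * 3461 * 15.8 = 37184.98 BTU/hr

37184.98 BTU/hr


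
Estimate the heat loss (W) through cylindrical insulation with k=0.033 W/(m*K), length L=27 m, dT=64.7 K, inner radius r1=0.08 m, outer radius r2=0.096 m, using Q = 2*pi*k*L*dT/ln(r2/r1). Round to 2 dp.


Q = 2*pi*0.033*27*64.7/ln(0.096/0.08) = 1986.66 W

1986.66 W


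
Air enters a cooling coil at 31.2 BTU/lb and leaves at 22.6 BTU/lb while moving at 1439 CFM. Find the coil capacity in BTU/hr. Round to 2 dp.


Q = 4.5 * 1439 * (31.2 - 22.6) = 55689.30 BTU/hr

55689.30 BTU/hr


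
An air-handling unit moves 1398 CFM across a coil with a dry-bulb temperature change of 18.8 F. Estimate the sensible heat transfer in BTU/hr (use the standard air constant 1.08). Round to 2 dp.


Q = 1.08 * 1398 * 18.8 = 28384.99 BTU/hr

28384.99 BTU/hr


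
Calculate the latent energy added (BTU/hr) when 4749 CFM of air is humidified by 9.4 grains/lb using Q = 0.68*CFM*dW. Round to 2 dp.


Q = 0.68 * 4749 * 9.4 = 30355.61 BTU/hr

30355.61 BTU/hr


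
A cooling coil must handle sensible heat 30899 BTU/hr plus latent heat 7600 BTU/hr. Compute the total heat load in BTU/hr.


Qt = 30899 + 7600 = 38499 BTU/hr

38499 BTU/hr


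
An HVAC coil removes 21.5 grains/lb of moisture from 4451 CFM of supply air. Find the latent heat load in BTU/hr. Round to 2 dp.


Q = 0.68 * 4451 * 21.5 = 65073.62 BTU/hr

65073.62 BTU/hr


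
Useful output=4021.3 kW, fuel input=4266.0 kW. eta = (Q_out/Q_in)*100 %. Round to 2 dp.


eta = (4021.3/4266.0)*100 = 94.26 %

94.26 %


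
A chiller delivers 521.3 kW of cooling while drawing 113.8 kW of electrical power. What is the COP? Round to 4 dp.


COP = 521.3 / 113.8 = 4.5808

4.5808


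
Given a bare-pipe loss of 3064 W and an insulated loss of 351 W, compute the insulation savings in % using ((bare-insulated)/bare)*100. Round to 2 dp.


Savings = ((3064-351)/3064)*100 = 88.54 %

88.54 %


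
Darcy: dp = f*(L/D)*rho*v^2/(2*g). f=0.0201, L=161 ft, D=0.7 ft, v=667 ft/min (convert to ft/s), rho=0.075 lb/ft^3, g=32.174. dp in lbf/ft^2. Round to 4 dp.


v_fps = 667/60 = 11.1167 ft/s
dp = 0.0201*(161/0.7)*0.075*11.1167^2/(2*32.174) = 0.6659 lbf/ft^2

0.6659 lbf/ft^2


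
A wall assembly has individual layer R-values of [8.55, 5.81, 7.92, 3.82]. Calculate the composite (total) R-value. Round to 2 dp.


R_total = 8.55 + 5.81 + 7.92 + 3.82 = 26.10

26.10


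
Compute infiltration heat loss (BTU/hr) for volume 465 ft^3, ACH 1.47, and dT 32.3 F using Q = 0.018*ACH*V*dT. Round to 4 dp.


Q = 0.018 * 1.47 * 465 * 32.3 = 397.4160 BTU/hr

397.4160 BTU/hr


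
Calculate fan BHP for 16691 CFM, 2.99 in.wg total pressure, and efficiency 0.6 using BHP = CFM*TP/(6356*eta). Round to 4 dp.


BHP = 16691 * 2.99 / (6356 * 0.6) = 13.0863 hp

13.0863 hp


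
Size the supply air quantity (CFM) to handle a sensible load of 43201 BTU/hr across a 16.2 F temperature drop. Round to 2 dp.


CFM = 43201 / (1.08 * 16.2) = 2469.19

2469.19 CFM


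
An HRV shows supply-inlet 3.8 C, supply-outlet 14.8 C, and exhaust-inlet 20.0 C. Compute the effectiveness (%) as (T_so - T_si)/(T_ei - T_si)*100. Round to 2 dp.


eff = (14.8-3.8)/(20.0-3.8)*100 = 67.90 %

67.90 %


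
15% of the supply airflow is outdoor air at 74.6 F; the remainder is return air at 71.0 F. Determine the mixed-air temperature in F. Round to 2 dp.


T_mix = 0.15*74.6 + 0.85*71.0 = 71.54 F

71.54 F


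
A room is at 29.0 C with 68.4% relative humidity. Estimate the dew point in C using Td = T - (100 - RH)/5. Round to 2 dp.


Td = 29.0 - (100-68.4)/5 = 22.68 C

22.68 C


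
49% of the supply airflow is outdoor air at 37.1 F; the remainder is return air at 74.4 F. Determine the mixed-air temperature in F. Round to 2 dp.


T_mix = 0.49*37.1 + 0.51*74.4 = 56.12 F

56.12 F


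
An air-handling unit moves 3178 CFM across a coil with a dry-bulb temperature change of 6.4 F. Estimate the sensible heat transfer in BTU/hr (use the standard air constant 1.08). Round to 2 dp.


Q = 1.08 * 3178 * 6.4 = 21966.34 BTU/hr

21966.34 BTU/hr


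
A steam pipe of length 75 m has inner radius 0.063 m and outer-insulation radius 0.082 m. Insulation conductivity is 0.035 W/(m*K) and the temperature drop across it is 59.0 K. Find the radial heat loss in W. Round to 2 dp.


Q = 2*pi*0.035*75*59.0/ln(0.082/0.063) = 3691.83 W

3691.83 W


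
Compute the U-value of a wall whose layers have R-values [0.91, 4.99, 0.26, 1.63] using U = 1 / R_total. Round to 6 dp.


R_total = 0.91 + 4.99 + 0.26 + 1.63 = 7.79
U = 1/7.79 = 0.128370

0.128370


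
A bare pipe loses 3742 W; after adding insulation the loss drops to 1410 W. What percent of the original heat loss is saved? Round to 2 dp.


Savings = ((3742-1410)/3742)*100 = 62.32 %

62.32 %


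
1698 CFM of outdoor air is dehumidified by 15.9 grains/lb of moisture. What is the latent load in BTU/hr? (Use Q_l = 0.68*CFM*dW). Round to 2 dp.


Q = 0.68 * 1698 * 15.9 = 18358.78 BTU/hr

18358.78 BTU/hr


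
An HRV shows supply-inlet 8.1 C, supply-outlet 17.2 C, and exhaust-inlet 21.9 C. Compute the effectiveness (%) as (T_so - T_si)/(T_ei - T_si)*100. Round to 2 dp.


eff = (17.2-8.1)/(21.9-8.1)*100 = 65.94 %

65.94 %


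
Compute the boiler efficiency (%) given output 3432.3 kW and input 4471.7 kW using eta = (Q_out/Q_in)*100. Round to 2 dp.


eta = (3432.3/4471.7)*100 = 76.76 %

76.76 %


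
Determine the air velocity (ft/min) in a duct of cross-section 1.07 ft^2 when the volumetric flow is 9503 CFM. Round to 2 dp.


V = 9503 / 1.07 = 8881.31 ft/min

8881.31 ft/min


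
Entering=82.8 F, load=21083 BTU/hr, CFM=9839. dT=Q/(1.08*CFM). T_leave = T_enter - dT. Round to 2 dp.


dT = 21083/(1.08*9839) = 1.9841
T_leave = 82.8 - 1.9841 = 80.82 F

80.82 F


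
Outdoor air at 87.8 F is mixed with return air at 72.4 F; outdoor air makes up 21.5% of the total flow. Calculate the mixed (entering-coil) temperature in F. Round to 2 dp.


T_mix = 72.4 + (21.5/100)*(87.8-72.4) = 75.71 F

75.71 F


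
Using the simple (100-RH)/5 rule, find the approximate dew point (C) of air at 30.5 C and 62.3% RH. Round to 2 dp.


Td = 30.5 - (100-62.3)/5 = 22.96 C

22.96 C


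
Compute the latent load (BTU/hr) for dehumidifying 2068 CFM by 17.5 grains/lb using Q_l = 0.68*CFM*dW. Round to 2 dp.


Q = 0.68 * 2068 * 17.5 = 24609.20 BTU/hr

24609.20 BTU/hr


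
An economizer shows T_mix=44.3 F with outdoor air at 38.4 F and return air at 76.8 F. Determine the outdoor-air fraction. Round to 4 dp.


frac = (44.3 - 76.8) / (38.4 - 76.8) = 0.8464

0.8464


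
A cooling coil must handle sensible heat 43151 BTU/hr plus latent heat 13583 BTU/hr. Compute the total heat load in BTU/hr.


Qt = 43151 + 13583 = 56734 BTU/hr

56734 BTU/hr


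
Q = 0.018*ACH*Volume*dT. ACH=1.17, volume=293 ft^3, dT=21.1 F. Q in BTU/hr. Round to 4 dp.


Q = 0.018 * 1.17 * 293 * 21.1 = 130.1992 BTU/hr

130.1992 BTU/hr


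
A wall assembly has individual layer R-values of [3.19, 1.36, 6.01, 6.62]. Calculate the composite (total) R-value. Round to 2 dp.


R_total = 3.19 + 1.36 + 6.01 + 6.62 = 17.18

17.18


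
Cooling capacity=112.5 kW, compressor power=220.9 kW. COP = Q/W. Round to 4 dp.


COP = 112.5 / 220.9 = 0.5093

0.5093


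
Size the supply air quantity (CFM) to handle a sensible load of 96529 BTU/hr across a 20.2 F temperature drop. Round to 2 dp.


CFM = 96529 / (1.08 * 20.2) = 4424.69

4424.69 CFM


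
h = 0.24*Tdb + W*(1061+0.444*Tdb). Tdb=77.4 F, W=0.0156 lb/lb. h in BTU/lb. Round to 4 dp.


h = 0.24*77.4 + 0.0156*(1061+0.444*77.4) = 35.6637 BTU/lb

35.6637 BTU/lb


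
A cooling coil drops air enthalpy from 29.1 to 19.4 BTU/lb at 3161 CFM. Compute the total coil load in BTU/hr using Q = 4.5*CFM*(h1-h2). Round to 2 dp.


Q = 4.5 * 3161 * (29.1 - 19.4) = 137977.65 BTU/hr

137977.65 BTU/hr


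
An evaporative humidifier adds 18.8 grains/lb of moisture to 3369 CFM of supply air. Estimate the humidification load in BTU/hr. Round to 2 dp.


Q = 0.68 * 3369 * 18.8 = 43069.30 BTU/hr

43069.30 BTU/hr


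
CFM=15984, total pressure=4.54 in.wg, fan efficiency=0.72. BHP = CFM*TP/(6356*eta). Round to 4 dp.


BHP = 15984 * 4.54 / (6356 * 0.72) = 15.8571 hp

15.8571 hp


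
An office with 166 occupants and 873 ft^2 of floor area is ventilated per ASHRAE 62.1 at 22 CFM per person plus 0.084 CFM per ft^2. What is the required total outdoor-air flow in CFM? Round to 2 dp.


Total = 166*22 + 873*0.084 = 3725.33 CFM

3725.33 CFM


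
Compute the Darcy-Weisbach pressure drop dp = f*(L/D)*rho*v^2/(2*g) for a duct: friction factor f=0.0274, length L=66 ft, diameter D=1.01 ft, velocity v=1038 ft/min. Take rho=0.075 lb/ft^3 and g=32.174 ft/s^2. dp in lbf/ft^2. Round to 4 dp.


v_fps = 1038/60 = 17.3 ft/s
dp = 0.0274*(66/1.01)*0.075*17.3^2/(2*32.174) = 0.6246 lbf/ft^2

0.6246 lbf/ft^2


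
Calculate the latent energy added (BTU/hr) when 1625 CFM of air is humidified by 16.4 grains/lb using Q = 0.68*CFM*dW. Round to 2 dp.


Q = 0.68 * 1625 * 16.4 = 18122.00 BTU/hr

18122.00 BTU/hr


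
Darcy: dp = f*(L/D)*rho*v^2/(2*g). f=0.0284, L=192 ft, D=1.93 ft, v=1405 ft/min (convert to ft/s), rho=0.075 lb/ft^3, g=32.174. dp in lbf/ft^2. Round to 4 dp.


v_fps = 1405/60 = 23.4167 ft/s
dp = 0.0284*(192/1.93)*0.075*23.4167^2/(2*32.174) = 1.8057 lbf/ft^2

1.8057 lbf/ft^2


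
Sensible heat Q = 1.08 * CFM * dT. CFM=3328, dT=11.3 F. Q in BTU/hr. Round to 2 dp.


Q = 1.08 * 3328 * 11.3 = 40614.91 BTU/hr

40614.91 BTU/hr


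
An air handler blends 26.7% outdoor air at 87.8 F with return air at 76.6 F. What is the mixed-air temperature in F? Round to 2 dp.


T_mix = 76.6 + (26.7/100)*(87.8-76.6) = 79.59 F

79.59 F


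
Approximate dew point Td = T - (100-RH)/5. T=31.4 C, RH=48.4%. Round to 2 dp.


Td = 31.4 - (100-48.4)/5 = 21.08 C

21.08 C


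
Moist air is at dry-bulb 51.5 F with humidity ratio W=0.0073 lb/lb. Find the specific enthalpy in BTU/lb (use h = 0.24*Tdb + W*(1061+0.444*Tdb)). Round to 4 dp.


h = 0.24*51.5 + 0.0073*(1061+0.444*51.5) = 20.2722 BTU/lb

20.2722 BTU/lb


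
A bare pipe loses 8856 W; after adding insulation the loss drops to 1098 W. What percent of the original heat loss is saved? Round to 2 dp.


Savings = ((8856-1098)/8856)*100 = 87.60 %

87.60 %


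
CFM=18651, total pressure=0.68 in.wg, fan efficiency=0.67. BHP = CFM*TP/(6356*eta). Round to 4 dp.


BHP = 18651 * 0.68 / (6356 * 0.67) = 2.9782 hp

2.9782 hp


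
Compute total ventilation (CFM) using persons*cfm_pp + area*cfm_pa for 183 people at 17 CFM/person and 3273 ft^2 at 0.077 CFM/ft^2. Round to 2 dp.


Total = 183*17 + 3273*0.077 = 3363.02 CFM

3363.02 CFM


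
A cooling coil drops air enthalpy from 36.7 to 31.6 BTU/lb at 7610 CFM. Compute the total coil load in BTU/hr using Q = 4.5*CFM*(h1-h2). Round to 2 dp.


Q = 4.5 * 7610 * (36.7 - 31.6) = 174649.50 BTU/hr

174649.50 BTU/hr


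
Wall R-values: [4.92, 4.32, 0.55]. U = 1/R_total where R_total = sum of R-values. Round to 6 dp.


R_total = 4.92 + 4.32 + 0.55 = 9.79
U = 1/9.79 = 0.102145

0.102145


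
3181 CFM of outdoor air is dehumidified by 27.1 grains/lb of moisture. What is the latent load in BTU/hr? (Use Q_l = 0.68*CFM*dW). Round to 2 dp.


Q = 0.68 * 3181 * 27.1 = 58619.47 BTU/hr

58619.47 BTU/hr


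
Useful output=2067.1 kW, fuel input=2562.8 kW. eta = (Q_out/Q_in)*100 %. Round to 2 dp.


eta = (2067.1/2562.8)*100 = 80.66 %

80.66 %


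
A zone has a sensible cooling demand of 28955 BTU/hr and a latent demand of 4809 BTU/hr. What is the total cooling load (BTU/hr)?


Qt = 28955 + 4809 = 33764 BTU/hr

33764 BTU/hr


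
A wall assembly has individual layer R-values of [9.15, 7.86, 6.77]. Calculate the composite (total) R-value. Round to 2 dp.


R_total = 9.15 + 7.86 + 6.77 = 23.78

23.78


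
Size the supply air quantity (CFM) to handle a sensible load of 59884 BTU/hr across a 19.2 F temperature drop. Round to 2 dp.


CFM = 59884 / (1.08 * 19.2) = 2887.92

2887.92 CFM


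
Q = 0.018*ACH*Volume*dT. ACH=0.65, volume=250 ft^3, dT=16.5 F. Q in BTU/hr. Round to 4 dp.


Q = 0.018 * 0.65 * 250 * 16.5 = 48.2625 BTU/hr

48.2625 BTU/hr


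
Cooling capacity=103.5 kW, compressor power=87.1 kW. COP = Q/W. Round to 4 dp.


COP = 103.5 / 87.1 = 1.1883

1.1883


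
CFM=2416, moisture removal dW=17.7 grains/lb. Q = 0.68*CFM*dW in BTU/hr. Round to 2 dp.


Q = 0.68 * 2416 * 17.7 = 29078.98 BTU/hr

29078.98 BTU/hr


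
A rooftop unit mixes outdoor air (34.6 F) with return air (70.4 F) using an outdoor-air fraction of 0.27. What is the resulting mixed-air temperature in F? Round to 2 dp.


T_mix = 0.27*34.6 + 0.73*70.4 = 60.73 F

60.73 F


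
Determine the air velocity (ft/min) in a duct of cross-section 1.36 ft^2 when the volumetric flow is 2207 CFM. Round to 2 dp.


V = 2207 / 1.36 = 1622.79 ft/min

1622.79 ft/min


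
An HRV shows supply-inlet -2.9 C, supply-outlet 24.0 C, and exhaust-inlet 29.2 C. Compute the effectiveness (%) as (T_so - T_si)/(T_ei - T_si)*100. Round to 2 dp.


eff = (24.0-(-2.9))/(29.2-(-2.9))*100 = 83.80 %

83.80 %


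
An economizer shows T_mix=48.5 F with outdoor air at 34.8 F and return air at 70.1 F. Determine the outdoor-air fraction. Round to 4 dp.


frac = (48.5 - 70.1) / (34.8 - 70.1) = 0.6119

0.6119


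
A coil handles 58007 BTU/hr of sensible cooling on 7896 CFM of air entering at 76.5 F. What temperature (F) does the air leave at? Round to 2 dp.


dT = 58007/(1.08*7896) = 6.8022
T_leave = 76.5 - 6.8022 = 69.70 F

69.70 F


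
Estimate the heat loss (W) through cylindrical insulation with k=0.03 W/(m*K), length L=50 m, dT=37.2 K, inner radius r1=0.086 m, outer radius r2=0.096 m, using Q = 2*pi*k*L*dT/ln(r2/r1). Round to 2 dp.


Q = 2*pi*0.03*50*37.2/ln(0.096/0.086) = 3187.26 W

3187.26 W


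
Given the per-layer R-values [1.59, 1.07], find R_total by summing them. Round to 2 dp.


R_total = 1.59 + 1.07 = 2.66

2.66


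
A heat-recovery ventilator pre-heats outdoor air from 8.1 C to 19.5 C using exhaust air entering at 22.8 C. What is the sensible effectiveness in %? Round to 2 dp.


eff = (19.5-8.1)/(22.8-8.1)*100 = 77.55 %

77.55 %


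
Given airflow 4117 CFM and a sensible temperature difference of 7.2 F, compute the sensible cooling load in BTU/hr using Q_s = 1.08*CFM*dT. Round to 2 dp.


Q = 1.08 * 4117 * 7.2 = 32013.79 BTU/hr

32013.79 BTU/hr


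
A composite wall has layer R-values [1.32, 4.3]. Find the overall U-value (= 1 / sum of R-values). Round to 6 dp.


R_total = 1.32 + 4.3 = 5.62
U = 1/5.62 = 0.177936

0.177936


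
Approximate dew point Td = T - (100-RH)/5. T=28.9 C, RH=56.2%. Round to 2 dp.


Td = 28.9 - (100-56.2)/5 = 20.14 C

20.14 C


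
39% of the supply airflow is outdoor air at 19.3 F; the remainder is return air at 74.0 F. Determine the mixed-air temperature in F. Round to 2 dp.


T_mix = 0.39*19.3 + 0.61*74.0 = 52.67 F

52.67 F


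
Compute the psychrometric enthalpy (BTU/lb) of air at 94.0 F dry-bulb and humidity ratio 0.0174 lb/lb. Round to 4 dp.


h = 0.24*94.0 + 0.0174*(1061+0.444*94.0) = 41.7476 BTU/lb

41.7476 BTU/lb


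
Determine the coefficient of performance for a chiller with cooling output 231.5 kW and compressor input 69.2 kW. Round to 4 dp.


COP = 231.5 / 69.2 = 3.3454

3.3454


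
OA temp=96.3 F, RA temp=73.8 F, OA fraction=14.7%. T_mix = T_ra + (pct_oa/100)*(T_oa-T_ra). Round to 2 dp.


T_mix = 73.8 + (14.7/100)*(96.3-73.8) = 77.11 F

77.11 F


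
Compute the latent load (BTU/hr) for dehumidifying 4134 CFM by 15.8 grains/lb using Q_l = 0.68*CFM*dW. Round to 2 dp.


Q = 0.68 * 4134 * 15.8 = 44415.70 BTU/hr

44415.70 BTU/hr


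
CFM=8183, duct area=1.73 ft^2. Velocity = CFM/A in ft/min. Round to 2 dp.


V = 8183 / 1.73 = 4730.06 ft/min

4730.06 ft/min


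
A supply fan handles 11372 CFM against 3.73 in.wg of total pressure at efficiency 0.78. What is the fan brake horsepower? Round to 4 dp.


BHP = 11372 * 3.73 / (6356 * 0.78) = 8.5559 hp

8.5559 hp


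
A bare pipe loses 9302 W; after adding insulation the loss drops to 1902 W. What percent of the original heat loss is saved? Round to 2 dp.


Savings = ((9302-1902)/9302)*100 = 79.55 %

79.55 %


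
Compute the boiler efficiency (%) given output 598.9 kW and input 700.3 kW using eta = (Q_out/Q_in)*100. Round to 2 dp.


eta = (598.9/700.3)*100 = 85.52 %

85.52 %


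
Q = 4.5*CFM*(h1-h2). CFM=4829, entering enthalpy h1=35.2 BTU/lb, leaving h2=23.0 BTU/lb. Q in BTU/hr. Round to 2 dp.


Q = 4.5 * 4829 * (35.2 - 23.0) = 265112.10 BTU/hr

265112.10 BTU/hr


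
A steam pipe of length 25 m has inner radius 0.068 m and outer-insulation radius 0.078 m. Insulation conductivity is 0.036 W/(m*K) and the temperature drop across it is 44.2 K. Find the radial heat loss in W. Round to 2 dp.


Q = 2*pi*0.036*25*44.2/ln(0.078/0.068) = 1821.74 W

1821.74 W


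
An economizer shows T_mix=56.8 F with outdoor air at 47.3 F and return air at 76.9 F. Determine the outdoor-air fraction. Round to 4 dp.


frac = (56.8 - 76.9) / (47.3 - 76.9) = 0.6791

0.6791


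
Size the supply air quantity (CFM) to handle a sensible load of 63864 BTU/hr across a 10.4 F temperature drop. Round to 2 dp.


CFM = 63864 / (1.08 * 10.4) = 5685.90

5685.90 CFM


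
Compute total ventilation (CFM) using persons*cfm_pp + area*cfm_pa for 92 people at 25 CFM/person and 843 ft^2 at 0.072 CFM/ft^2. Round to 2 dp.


Total = 92*25 + 843*0.072 = 2360.70 CFM

2360.70 CFM


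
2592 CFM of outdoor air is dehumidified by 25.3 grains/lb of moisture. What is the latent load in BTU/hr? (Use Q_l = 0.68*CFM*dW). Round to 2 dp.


Q = 0.68 * 2592 * 25.3 = 44592.77 BTU/hr

44592.77 BTU/hr


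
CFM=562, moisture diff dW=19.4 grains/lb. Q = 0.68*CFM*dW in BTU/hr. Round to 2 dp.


Q = 0.68 * 562 * 19.4 = 7413.90 BTU/hr

7413.90 BTU/hr


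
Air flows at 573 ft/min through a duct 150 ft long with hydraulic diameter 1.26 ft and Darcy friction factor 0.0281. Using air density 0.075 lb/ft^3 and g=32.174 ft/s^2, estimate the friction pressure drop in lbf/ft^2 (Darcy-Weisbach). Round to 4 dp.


v_fps = 573/60 = 9.55 ft/s
dp = 0.0281*(150/1.26)*0.075*9.55^2/(2*32.174) = 0.3556 lbf/ft^2

0.3556 lbf/ft^2


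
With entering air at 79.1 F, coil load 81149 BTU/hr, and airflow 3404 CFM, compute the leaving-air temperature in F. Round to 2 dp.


dT = 81149/(1.08*3404) = 22.0734
T_leave = 79.1 - 22.0734 = 57.03 F

57.03 F


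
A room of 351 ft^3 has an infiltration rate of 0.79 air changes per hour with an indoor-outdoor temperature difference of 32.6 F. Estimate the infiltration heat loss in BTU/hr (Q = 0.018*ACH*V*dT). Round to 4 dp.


Q = 0.018 * 0.79 * 351 * 32.6 = 162.7138 BTU/hr

162.7138 BTU/hr


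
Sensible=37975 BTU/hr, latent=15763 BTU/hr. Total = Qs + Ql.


Qt = 37975 + 15763 = 53738 BTU/hr

53738 BTU/hr


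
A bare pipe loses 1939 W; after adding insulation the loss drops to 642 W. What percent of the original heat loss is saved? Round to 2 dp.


Savings = ((1939-642)/1939)*100 = 66.89 %

66.89 %


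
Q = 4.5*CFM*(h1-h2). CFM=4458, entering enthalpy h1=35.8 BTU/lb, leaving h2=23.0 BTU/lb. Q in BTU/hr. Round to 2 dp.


Q = 4.5 * 4458 * (35.8 - 23.0) = 256780.80 BTU/hr

256780.80 BTU/hr


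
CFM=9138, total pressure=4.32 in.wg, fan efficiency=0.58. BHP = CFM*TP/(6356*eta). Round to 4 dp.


BHP = 9138 * 4.32 / (6356 * 0.58) = 10.7084 hp

10.7084 hp


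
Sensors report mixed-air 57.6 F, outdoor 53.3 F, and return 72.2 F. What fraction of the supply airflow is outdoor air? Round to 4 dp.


frac = (57.6 - 72.2) / (53.3 - 72.2) = 0.7725

0.7725


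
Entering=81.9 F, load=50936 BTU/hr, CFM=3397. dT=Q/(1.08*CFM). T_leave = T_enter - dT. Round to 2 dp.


dT = 50936/(1.08*3397) = 13.8837
T_leave = 81.9 - 13.8837 = 68.02 F

68.02 F


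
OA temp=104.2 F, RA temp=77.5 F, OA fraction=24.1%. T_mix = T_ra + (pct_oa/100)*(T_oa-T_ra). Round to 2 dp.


T_mix = 77.5 + (24.1/100)*(104.2-77.5) = 83.93 F

83.93 F


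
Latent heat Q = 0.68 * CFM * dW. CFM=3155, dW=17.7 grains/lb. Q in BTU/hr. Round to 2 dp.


Q = 0.68 * 3155 * 17.7 = 37973.58 BTU/hr

37973.58 BTU/hr


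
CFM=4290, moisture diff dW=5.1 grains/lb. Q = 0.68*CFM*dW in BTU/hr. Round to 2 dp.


Q = 0.68 * 4290 * 5.1 = 14877.72 BTU/hr

14877.72 BTU/hr


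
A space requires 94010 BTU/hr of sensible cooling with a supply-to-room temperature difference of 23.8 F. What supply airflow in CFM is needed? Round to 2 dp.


CFM = 94010 / (1.08 * 23.8) = 3657.41

3657.41 CFM


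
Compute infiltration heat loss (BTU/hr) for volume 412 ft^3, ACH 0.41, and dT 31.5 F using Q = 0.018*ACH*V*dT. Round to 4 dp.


Q = 0.018 * 0.41 * 412 * 31.5 = 95.7776 BTU/hr

95.7776 BTU/hr


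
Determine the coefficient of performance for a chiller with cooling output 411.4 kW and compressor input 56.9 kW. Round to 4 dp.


COP = 411.4 / 56.9 = 7.2302

7.2302


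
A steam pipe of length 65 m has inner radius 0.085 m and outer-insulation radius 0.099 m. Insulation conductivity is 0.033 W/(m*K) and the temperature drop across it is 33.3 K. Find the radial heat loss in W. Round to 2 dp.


Q = 2*pi*0.033*65*33.3/ln(0.099/0.085) = 2943.55 W

2943.55 W


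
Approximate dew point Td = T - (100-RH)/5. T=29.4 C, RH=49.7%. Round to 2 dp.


Td = 29.4 - (100-49.7)/5 = 19.34 C

19.34 C


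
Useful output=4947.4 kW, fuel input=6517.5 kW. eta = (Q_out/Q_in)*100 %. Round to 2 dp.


eta = (4947.4/6517.5)*100 = 75.91 %

75.91 %


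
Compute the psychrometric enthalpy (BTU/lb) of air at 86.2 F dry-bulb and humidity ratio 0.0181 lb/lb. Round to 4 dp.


h = 0.24*86.2 + 0.0181*(1061+0.444*86.2) = 40.5848 BTU/lb

40.5848 BTU/lb


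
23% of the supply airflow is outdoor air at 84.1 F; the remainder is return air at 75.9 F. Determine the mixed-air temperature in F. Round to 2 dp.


T_mix = 0.23*84.1 + 0.77*75.9 = 77.79 F

77.79 F


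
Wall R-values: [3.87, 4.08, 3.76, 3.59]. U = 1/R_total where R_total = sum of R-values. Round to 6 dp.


R_total = 3.87 + 4.08 + 3.76 + 3.59 = 15.30
U = 1/15.30 = 0.065359

0.065359


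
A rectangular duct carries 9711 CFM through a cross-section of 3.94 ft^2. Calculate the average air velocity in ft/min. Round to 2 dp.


V = 9711 / 3.94 = 2464.72 ft/min

2464.72 ft/min


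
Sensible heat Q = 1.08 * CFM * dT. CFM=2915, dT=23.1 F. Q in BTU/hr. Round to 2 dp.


Q = 1.08 * 2915 * 23.1 = 72723.42 BTU/hr

72723.42 BTU/hr


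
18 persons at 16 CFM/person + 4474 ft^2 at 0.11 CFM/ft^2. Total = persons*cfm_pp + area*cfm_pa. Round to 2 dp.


Total = 18*16 + 4474*0.11 = 780.14 CFM

780.14 CFM


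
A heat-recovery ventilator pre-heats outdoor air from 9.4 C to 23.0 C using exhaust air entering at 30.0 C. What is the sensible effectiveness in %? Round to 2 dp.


eff = (23.0-9.4)/(30.0-9.4)*100 = 66.02 %

66.02 %


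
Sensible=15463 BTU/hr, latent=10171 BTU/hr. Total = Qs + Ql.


Qt = 15463 + 10171 = 25634 BTU/hr

25634 BTU/hr


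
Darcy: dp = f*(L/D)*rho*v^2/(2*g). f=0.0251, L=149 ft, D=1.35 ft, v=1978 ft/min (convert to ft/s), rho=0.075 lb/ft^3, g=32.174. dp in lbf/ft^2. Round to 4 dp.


v_fps = 1978/60 = 32.9667 ft/s
dp = 0.0251*(149/1.35)*0.075*32.9667^2/(2*32.174) = 3.5092 lbf/ft^2

3.5092 lbf/ft^2


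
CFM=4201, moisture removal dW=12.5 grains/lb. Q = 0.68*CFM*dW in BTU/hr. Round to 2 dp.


Q = 0.68 * 4201 * 12.5 = 35708.50 BTU/hr

35708.50 BTU/hr


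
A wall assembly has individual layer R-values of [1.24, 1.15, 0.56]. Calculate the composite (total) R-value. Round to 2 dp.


R_total = 1.24 + 1.15 + 0.56 = 2.95

2.95


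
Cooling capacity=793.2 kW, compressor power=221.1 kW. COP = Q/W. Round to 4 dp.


COP = 793.2 / 221.1 = 3.5875

3.5875


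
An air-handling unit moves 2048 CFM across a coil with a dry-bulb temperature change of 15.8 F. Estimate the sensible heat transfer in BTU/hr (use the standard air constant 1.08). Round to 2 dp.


Q = 1.08 * 2048 * 15.8 = 34947.07 BTU/hr

34947.07 BTU/hr


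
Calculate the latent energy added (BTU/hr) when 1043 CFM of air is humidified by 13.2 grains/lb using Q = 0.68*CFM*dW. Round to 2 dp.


Q = 0.68 * 1043 * 13.2 = 9361.97 BTU/hr

9361.97 BTU/hr


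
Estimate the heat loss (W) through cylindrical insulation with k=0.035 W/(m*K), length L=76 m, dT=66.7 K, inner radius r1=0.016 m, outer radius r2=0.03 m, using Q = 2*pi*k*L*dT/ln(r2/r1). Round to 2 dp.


Q = 2*pi*0.035*76*66.7/ln(0.03/0.016) = 1773.40 W

1773.40 W


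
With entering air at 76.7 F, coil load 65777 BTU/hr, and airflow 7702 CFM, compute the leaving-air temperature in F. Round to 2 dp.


dT = 65777/(1.08*7702) = 7.9076
T_leave = 76.7 - 7.9076 = 68.79 F

68.79 F


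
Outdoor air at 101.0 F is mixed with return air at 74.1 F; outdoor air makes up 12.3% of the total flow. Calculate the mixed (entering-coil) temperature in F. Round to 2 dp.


T_mix = 74.1 + (12.3/100)*(101.0-74.1) = 77.41 F

77.41 F


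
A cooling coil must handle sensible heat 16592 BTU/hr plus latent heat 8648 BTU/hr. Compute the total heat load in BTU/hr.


Qt = 16592 + 8648 = 25240 BTU/hr

25240 BTU/hr


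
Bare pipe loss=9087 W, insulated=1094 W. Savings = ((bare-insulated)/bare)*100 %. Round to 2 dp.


Savings = ((9087-1094)/9087)*100 = 87.96 %

87.96 %


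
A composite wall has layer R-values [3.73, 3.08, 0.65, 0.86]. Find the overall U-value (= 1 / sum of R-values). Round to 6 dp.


R_total = 3.73 + 3.08 + 0.65 + 0.86 = 8.32
U = 1/8.32 = 0.120192

0.120192


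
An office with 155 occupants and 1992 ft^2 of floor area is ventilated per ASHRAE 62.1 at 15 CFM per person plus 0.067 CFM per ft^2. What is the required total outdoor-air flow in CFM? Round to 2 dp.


Total = 155*15 + 1992*0.067 = 2458.46 CFM

2458.46 CFM


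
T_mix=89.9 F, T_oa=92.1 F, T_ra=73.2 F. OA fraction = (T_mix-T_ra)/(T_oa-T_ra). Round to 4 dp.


frac = (89.9 - 73.2) / (92.1 - 73.2) = 0.8836

0.8836


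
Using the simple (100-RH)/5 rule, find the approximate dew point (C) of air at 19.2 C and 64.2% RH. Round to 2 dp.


Td = 19.2 - (100-64.2)/5 = 12.04 C

12.04 C


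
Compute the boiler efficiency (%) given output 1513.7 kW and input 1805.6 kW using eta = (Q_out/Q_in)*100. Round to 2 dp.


eta = (1513.7/1805.6)*100 = 83.83 %

83.83 %


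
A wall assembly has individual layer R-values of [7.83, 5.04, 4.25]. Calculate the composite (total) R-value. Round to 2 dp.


R_total = 7.83 + 5.04 + 4.25 = 17.12

17.12


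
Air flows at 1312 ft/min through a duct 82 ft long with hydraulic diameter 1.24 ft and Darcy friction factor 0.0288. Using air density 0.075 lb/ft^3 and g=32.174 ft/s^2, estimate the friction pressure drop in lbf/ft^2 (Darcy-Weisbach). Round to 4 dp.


v_fps = 1312/60 = 21.8667 ft/s
dp = 0.0288*(82/1.24)*0.075*21.8667^2/(2*32.174) = 1.0614 lbf/ft^2

1.0614 lbf/ft^2


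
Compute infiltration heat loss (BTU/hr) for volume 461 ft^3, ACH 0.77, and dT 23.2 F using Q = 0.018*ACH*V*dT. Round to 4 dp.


Q = 0.018 * 0.77 * 461 * 23.2 = 148.2355 BTU/hr

148.2355 BTU/hr


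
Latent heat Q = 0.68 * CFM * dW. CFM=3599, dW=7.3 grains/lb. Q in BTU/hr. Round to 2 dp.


Q = 0.68 * 3599 * 7.3 = 17865.44 BTU/hr

17865.44 BTU/hr


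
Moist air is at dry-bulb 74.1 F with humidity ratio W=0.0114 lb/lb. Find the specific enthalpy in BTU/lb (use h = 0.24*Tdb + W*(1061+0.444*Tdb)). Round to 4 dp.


h = 0.24*74.1 + 0.0114*(1061+0.444*74.1) = 30.2545 BTU/lb

30.2545 BTU/lb


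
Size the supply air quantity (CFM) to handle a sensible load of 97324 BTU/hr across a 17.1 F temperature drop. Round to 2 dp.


CFM = 97324 / (1.08 * 17.1) = 5269.87

5269.87 CFM


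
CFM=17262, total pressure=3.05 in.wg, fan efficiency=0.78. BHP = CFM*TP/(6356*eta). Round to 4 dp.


BHP = 17262 * 3.05 / (6356 * 0.78) = 10.6197 hp

10.6197 hp


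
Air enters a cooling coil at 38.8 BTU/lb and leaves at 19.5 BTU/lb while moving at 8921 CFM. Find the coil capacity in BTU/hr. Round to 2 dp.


Q = 4.5 * 8921 * (38.8 - 19.5) = 774788.85 BTU/hr

774788.85 BTU/hr


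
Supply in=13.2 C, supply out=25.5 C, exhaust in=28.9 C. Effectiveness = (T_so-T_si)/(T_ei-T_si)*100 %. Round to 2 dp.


eff = (25.5-13.2)/(28.9-13.2)*100 = 78.34 %

78.34 %


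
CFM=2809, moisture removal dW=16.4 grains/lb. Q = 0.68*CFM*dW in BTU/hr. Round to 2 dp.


Q = 0.68 * 2809 * 16.4 = 31325.97 BTU/hr

31325.97 BTU/hr
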